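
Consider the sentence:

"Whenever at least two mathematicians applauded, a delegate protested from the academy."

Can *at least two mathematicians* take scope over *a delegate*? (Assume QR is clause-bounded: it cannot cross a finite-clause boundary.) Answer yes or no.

*at least two mathematicians* occurs within the adjunct clause *whenever at least two mathematicians applauded*.
Adjunct clauses are scope islands: a quantifier inside an adjunct cannot raise into the matrix clause.
The ordering *at least two mathematicians* > *a delegate* is therefore underivable.

No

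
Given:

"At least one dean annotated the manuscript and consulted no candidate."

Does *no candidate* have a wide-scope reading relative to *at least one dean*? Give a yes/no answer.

The DP *no candidate* is contained in one conjunct of the coordinate structure (*consulted no candidate*).
A quantifier cannot raise out of one conjunct of a coordination across the whole coordinate structure — the CSC applies to QR.
The inverse ordering *no candidate* > *at least one dean* is therefore underivable.
(Only the surface reading survives: one fixed dean with respect to all the relevant candidates.)

No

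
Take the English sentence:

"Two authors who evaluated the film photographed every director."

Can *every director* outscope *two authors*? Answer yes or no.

Yes

Although the sentence contains a relative clause (*who evaluated the film*), *every director* is outside it, in the matrix VP.
Ordinary QR to a clause-peripheral position gives the wide-scope LF for the lower DP.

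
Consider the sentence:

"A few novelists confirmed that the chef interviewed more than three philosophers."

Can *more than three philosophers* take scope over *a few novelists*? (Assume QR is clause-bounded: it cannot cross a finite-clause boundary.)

No

Structurally, *more than three philosophers* is inside the finite complement clause *that the chef interviewed more than three philosophers*.
Under clause-bounded QR, a quantifier in an embedded finite clause cannot raise into the matrix clause.
So *more than three philosophers* cannot raise high enough to outscope *a few novelists*; only the surface ordering *a few novelists* > *more than three philosophers* is available.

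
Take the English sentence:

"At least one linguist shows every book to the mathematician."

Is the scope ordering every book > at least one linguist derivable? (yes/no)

*at least one linguist* and *every book* are co-arguments of the matrix verb, with nothing but a clause-internal boundary between them.
No island intervenes, so both surface and inverse scope are derivable.
The sentence is scopally ambiguous between *at least one linguist* > *every book* and *every book* > *at least one linguist*.

Yes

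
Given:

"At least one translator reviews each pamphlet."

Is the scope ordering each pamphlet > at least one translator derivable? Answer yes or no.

Yes

Both DPs are arguments of the same predicate; there is no clause or island boundary between them.
QR within a single clause is free, so the lower quantifier may take scope over the higher one.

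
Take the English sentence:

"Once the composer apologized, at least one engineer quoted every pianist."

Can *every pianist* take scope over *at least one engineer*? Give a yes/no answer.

Yes

The adjunct clause does not contain *every pianist*, which is the matrix object.
Since no island is crossed, the inverse ordering is licensed alongside surface scope.
Both orderings are possible: *at least one engineer* > *every pianist* and *every pianist* > *at least one engineer*.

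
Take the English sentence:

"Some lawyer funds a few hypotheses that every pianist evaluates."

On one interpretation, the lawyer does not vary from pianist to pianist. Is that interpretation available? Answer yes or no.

Yes

The paraphrase describes the scope ordering *some lawyer* > *every pianist*.
Surface scope (*some lawyer* > *every pianist*) is always derivable; islands only block QR, not in-situ interpretation.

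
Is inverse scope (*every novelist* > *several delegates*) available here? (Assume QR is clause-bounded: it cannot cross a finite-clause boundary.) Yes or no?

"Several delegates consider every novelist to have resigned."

Yes

This is an ECM construction: *every novelist* is the infinitival subject, Case-marked by the matrix verb, and the infinitive is transparent for QR.
No island intervenes, so both surface and inverse scope are derivable.
Both orderings are possible: *several delegates* > *every novelist* and *every novelist* > *several delegates*.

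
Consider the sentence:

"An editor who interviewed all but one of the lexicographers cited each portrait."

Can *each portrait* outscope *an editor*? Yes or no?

Yes

The RC *who interviewed all but one of the lexicographers* is an island, but *each portrait* is not inside it — it is the matrix object, a clausemate of *an editor*.
Ordinary QR to a clause-peripheral position gives the wide-scope LF for the lower DP.
So *each portrait* > *an editor* is among the available readings.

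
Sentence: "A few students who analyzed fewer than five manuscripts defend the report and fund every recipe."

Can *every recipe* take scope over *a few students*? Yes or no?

Structurally, *every recipe* is inside one conjunct of the coordinate structure (*fund every recipe*).
Coordinate structures are islands for non-across-the-board movement, QR included.
So the wide-scope reading for *every recipe* is blocked.

No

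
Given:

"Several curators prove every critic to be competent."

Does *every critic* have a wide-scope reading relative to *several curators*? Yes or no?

Yes

The ECM infinitive is scope-transparent — *every critic* is free to raise above *several curators*.
With no island boundary between them, the object can take inverse scope over the subject via ordinary QR within the clause.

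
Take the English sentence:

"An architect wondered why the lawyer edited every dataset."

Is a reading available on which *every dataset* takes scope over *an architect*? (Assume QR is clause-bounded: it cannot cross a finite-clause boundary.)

No

The DP *every dataset* is contained in the embedded question *why the lawyer edited every dataset*.
An indirect question is a wh-island; the filled [Spec,CP] blocks QR across the CP edge.
There is no licit LF on which *every dataset* c-commands *an architect*.
(Only the surface reading survives: one fixed architect with respect to all the relevant datasets.)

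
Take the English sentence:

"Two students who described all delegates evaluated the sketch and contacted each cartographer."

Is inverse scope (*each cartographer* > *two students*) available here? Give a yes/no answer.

The DP *each cartographer* is contained in one conjunct of the coordinate structure (*contacted each cartographer*).
Asymmetric QR out of one conjunct violates the Coordinate Structure Constraint.
Hence only narrow scope for *each cartographer* (under *two students*) survives.

No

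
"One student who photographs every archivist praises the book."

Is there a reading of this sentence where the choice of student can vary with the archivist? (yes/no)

No

The paraphrase describes the scope ordering *every archivist* > *one student*.
Structurally, *every archivist* is inside the relative clause *who photographs every archivist*.
QR out of a relative clause is ruled out by the relative-clause island constraint.
The inverse ordering *every archivist* > *one student* is therefore underivable.
(Only the surface reading survives: one fixed student with respect to all the relevant archivists.)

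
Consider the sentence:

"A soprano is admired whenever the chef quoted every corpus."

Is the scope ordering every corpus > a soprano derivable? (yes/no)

No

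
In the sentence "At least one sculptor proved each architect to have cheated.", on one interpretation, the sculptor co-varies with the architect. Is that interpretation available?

Yes

The described interpretation is the *each architect* > *at least one sculptor* scoping.
*each architect* is an ECM subject; ECM complements are not islands, and the embedded quantifier may take matrix scope.
QR within a single clause is free, so the lower quantifier may take scope over the higher one.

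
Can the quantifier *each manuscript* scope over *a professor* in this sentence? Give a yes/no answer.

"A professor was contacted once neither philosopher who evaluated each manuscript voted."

No

*each manuscript* occurs within the relative clause *who evaluated each manuscript*, which is itself inside the adjunct *once neither philosopher who evaluated each manuscript voted*.
Nested islands: the RC island is itself inside an adjunct island, so wide scope is doubly excluded.
So *each manuscript* cannot raise high enough to outscope *a professor*; only the surface ordering *a professor* > *each manuscript* is available.
(Only the surface reading survives: one fixed professor with respect to all the relevant manuscripts.)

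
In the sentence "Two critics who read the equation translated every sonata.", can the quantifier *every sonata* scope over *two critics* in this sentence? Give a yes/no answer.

*every sonata* is a matrix argument; only *two critics* is modified by the relative clause *who read the equation*, so the RC island is irrelevant to the target quantifier.
Since no island is crossed, the inverse ordering is licensed alongside surface scope.

Yes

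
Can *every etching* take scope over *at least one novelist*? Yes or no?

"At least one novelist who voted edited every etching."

Yes

The relative clause *who voted* modifies *at least one novelist*, but *every etching* is not inside that relative clause — it is an argument of the matrix verb.
QR within a single clause is free, so the lower quantifier may take scope over the higher one.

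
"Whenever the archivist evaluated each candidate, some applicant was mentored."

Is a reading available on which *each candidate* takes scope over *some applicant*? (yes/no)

No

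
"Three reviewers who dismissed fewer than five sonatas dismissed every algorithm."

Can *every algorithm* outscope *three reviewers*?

Yes

*every algorithm* sits in the matrix clause, not in the relative clause on *three reviewers*.
With no island boundary between them, the object can take inverse scope over the subject via ordinary QR within the clause.
The sentence is scopally ambiguous between *three reviewers* > *every algorithm* and *every algorithm* > *three reviewers*.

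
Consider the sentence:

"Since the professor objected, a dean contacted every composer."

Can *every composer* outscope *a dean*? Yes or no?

Yes

The adjunct island is irrelevant here — *every composer* and *a dean* are both in the matrix clause.
Nothing blocks QR of the lower DP to a position above the higher one, so inverse scope is available.
So *every composer* > *a dean* is among the available readings.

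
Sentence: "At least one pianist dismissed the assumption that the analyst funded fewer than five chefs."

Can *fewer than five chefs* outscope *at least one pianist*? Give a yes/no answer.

The target quantifier *fewer than five chefs* is part of the complex NP *the assumption that the analyst funded fewer than five chefs*.
A that-clause complement to a noun is an island; QR cannot cross the NP boundary.
So *fewer than five chefs* cannot raise high enough to outscope *at least one pianist*; only the surface ordering *at least one pianist* > *fewer than five chefs* is available.

No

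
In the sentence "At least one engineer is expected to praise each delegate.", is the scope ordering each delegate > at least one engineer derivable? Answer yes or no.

Yes

Raising constructions are monoclausal for scope purposes; *each delegate* is not separated from *at least one engineer* by any island.
Clause-internal QR can adjoin the lower DP above the subject, yielding the inverse reading.
Both orderings are possible: *at least one engineer* > *each delegate* and *each delegate* > *at least one engineer*.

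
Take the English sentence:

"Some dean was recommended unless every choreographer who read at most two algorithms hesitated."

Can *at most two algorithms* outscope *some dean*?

No

The DP *at most two algorithms* is contained in the relative clause *who read at most two algorithms*, which is itself inside the adjunct *unless every choreographer who read at most two algorithms hesitated*.
The quantifier would have to escape first the RC and then the adjunct — two independent island violations.
*at most two algorithms* is confined to the island and cannot take scope over *some dean*.
(Only the surface reading survives: one fixed dean with respect to all the relevant algorithms.)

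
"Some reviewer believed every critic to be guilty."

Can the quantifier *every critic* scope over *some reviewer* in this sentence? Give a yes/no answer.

*every critic* is an ECM subject; ECM complements are not islands, and the embedded quantifier may take matrix scope.
Since no island is crossed, the inverse ordering is licensed alongside surface scope.
So *every critic* > *some reviewer* is among the available readings.

Yes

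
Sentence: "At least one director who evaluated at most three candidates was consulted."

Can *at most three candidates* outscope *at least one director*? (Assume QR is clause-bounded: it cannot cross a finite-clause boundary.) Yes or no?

The DP *at most three candidates* is contained in the relative clause *who evaluated at most three candidates*.
The relative clause forms an island for QR, so the quantifier is confined to the head noun's restrictor.
So the wide-scope reading for *at most three candidates* is blocked.
(Only the surface reading survives: one fixed director with respect to all the relevant candidates.)

No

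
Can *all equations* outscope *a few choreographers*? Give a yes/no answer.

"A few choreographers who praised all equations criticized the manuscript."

No

Structurally, *all equations* is inside the relative clause *who praised all equations*.
Relative clauses block scope extraction: QR cannot target a position outside the modified NP.
*all equations* is confined to the island and cannot take scope over *a few choreographers*.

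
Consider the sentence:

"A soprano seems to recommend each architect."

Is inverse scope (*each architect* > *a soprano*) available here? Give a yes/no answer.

Yes

The matrix predicate is a raising verb, whose infinitival complement is not a scope island — *each architect* can QR into the matrix clause.
Ordinary QR to a clause-peripheral position gives the wide-scope LF for the lower DP.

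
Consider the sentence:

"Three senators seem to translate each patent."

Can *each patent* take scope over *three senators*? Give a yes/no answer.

*each patent* is inside a raising infinitive, which is transparent to QR (no CP barrier), so it behaves as a matrix argument.
Nothing blocks QR of the lower DP to a position above the higher one, so inverse scope is available.

Yes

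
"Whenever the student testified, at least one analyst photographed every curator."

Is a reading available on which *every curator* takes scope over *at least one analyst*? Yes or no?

*every curator* is a matrix argument; the adjunct is an island but the target quantifier is outside it.
Since no island is crossed, the inverse ordering is licensed alongside surface scope.
So *every curator* > *at least one analyst* is among the available readings.

Yes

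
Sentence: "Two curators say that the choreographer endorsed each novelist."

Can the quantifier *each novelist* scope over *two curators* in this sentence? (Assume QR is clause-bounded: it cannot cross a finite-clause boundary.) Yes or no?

*each novelist* occurs within the finite complement clause *that the choreographer endorsed each novelist*.
Under clause-bounded QR, a quantifier in an embedded finite clause cannot raise into the matrix clause.
The inverse ordering *each novelist* > *two curators* is therefore underivable.

No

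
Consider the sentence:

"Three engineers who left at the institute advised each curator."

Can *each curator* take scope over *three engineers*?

Yes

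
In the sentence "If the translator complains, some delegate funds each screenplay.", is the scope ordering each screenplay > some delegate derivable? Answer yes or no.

Yes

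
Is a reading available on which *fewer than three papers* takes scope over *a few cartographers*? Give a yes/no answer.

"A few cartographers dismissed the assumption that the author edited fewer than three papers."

*fewer than three papers* occurs within the complex NP *the assumption that the author edited fewer than three papers*.
The complex NP is opaque for QR — the quantifier is frozen inside the noun's complement.
So *fewer than three papers* cannot raise high enough to outscope *a few cartographers*; only the surface ordering *a few cartographers* > *fewer than three papers* is available.

No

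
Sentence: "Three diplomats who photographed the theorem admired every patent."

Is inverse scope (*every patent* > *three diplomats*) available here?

Yes

The RC *who photographed the theorem* is an island, but *every patent* is not inside it — it is the matrix object, a clausemate of *three diplomats*.
No island intervenes, so both surface and inverse scope are derivable.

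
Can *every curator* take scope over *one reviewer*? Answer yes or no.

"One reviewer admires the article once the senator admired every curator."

No

*every curator* occurs within the adjunct clause *once the senator admired every curator*.
Since the clause is an adjunct (not a complement), the Adjunct Condition blocks QR across its edge.
So *every curator* cannot raise high enough to outscope *one reviewer*; only the surface ordering *one reviewer* > *every curator* is available.
(Only the surface reading survives: one fixed reviewer with respect to all the relevant curators.)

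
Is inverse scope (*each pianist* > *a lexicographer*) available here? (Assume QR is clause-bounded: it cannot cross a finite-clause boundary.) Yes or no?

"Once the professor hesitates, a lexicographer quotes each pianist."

Yes

Although there is an adjunct clause, *each pianist* is in the main clause, not inside the adjunct.
With no island boundary between them, the object can take inverse scope over the subject via ordinary QR within the clause.
Both orderings are possible: *a lexicographer* > *each pianist* and *each pianist* > *a lexicographer*.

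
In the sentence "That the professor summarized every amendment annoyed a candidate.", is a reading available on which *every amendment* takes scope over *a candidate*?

No

*every amendment* occurs within the sentential subject *that the professor summarized every amendment*.
Clausal subjects are scope islands; QR from inside the subject into the matrix is barred.
*every amendment* is confined to the island and cannot take scope over *a candidate*.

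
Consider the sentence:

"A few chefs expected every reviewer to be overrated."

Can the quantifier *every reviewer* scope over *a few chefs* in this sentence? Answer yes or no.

Yes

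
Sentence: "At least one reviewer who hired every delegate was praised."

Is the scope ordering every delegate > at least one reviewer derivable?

The target quantifier *every delegate* is part of the relative clause *who hired every delegate*.
A relative clause is a scope island — quantifier raising cannot cross its boundary.
*every delegate* is confined to the island and cannot take scope over *at least one reviewer*.

No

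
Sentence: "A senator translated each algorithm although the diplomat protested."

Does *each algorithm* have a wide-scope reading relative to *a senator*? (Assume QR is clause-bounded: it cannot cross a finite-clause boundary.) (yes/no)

Neither queried DP is inside the adjunct, so the adjunct-island constraint does not apply.
Clause-internal QR can adjoin the lower DP above the subject, yielding the inverse reading.
Both orderings are possible: *a senator* > *each algorithm* and *each algorithm* > *a senator*.

Yes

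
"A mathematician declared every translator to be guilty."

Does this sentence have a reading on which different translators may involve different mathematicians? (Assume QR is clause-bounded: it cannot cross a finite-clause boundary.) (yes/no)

Yes

That reading corresponds to *every translator* > *a mathematician*.
The ECM infinitive is scope-transparent — *every translator* is free to raise above *a mathematician*.
Clause-internal QR can adjoin the lower DP above the subject, yielding the inverse reading.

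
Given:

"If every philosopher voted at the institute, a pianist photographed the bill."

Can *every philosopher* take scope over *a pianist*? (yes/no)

*every philosopher* is embedded in the adjunct clause *if every philosopher voted at the institute*.
Adjuncts are opaque for quantifier raising; a quantifier in an adjunct stays inside it.
So the wide-scope reading for *every philosopher* is blocked.

No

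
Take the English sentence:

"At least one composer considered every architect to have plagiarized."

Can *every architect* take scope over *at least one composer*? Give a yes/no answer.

Yes

*every architect* is an ECM subject; ECM complements are not islands, and the embedded quantifier may take matrix scope.
With no island boundary between them, the object can take inverse scope over the subject via ordinary QR within the clause.
So *every architect* > *at least one composer* is among the available readings.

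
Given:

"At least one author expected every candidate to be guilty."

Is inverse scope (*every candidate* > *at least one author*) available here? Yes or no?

Yes

*every candidate* is the subject of an ECM infinitive — the infinitival complement of an ECM verb is not a scope island, so *every candidate* can raise into the matrix clause.
QR within a single clause is free, so the lower quantifier may take scope over the higher one.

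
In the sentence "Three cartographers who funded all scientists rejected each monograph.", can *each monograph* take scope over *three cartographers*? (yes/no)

Yes

Although the sentence contains a relative clause (*who funded all scientists*), *each monograph* is outside it, in the matrix VP.
With no island boundary between them, the object can take inverse scope over the subject via ordinary QR within the clause.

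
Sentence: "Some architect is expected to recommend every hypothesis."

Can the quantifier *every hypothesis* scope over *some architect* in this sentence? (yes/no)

Yes

*every hypothesis* is the object of the infinitival complement of a raising predicate; raising infinitives are transparent for QR, so the two DPs are in effect clausemates.
QR within a single clause is free, so the lower quantifier may take scope over the higher one.
The sentence is scopally ambiguous between *some architect* > *every hypothesis* and *every hypothesis* > *some architect*.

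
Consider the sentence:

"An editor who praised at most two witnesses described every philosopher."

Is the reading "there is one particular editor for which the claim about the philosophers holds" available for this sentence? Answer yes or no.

The paraphrase describes the scope ordering *an editor* > *every philosopher*.
That is the surface-scope ordering, which is always one of the available readings — island constraints only ever restrict inverse scope.

Yes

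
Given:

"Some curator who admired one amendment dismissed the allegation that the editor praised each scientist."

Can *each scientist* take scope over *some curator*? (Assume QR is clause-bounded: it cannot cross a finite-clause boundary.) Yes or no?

The DP *each scientist* is contained in the complex NP *the allegation that the editor praised each scientist*.
Since the clause is the complement of a nominal head, the CNPC blocks scope extraction.
*each scientist* > *some curator* would require crossing that boundary, which is illicit.

No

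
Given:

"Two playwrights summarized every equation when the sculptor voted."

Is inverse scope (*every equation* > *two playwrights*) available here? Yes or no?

Yes

The adjunct clause does not contain *every equation*, which is the matrix object.
Ordinary QR to a clause-peripheral position gives the wide-scope LF for the lower DP.
So *every equation* > *two playwrights* is among the available readings.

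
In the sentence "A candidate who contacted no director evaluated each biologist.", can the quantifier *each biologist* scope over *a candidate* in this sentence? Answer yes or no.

*each biologist* sits in the matrix clause, not in the relative clause on *a candidate*.
Ordinary QR to a clause-peripheral position gives the wide-scope LF for the lower DP.

Yes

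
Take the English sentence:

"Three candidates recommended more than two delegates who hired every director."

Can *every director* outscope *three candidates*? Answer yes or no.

*every director* occurs within the relative clause *who hired every director* modifying *more than two delegates*.
A relative clause is a scope island — quantifier raising cannot cross its boundary.
*every director* > *three candidates* would require crossing that boundary, which is illicit.

No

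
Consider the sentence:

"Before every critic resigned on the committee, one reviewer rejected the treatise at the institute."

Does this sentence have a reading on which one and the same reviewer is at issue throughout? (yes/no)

That reading corresponds to *one reviewer* > *every critic*.
*one reviewer* is a matrix-clause argument and can take scope within the matrix clause over the constituent containing *every critic*, so *one reviewer* > *every critic* needs no island-crossing movement and is available.

Yes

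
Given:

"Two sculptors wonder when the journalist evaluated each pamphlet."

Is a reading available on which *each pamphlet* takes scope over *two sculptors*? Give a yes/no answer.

No

The target quantifier *each pamphlet* is part of the embedded question *when the journalist evaluated each pamphlet*.
An indirect question is a wh-island; the filled [Spec,CP] blocks QR across the CP edge.
So the wide-scope reading for *each pamphlet* is blocked.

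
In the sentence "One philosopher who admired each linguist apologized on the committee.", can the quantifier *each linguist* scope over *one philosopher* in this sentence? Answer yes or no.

*each linguist* is embedded in the relative clause *who admired each linguist*.
Relative clauses are scope islands: a quantifier cannot QR out of a relative clause to take scope in the matrix clause.
So *each linguist* cannot raise high enough to outscope *one philosopher*; only the surface ordering *one philosopher* > *each linguist* is available.
(Only the surface reading survives: one fixed philosopher with respect to all the relevant linguists.)

No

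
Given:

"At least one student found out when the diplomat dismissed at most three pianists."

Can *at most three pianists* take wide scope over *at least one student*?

The DP *at most three pianists* is contained in the embedded question *when the diplomat dismissed at most three pianists*.
QR across an interrogative CP boundary is ruled out as a wh-island violation.
The inverse ordering *at most three pianists* > *at least one student* is therefore underivable.
(Only the surface reading survives: one fixed student with respect to all the relevant pianists.)

No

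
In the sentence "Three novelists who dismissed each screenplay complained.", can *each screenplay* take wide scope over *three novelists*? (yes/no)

No

*each screenplay* sits inside the relative clause *who dismissed each screenplay*.
QR out of a relative clause is ruled out by the relative-clause island constraint.
The inverse ordering *each screenplay* > *three novelists* is therefore underivable.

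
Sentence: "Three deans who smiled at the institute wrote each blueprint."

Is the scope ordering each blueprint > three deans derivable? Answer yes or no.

*each blueprint* sits in the matrix clause, not in the relative clause on *three deans*.
With no island boundary between them, the object can take inverse scope over the subject via ordinary QR within the clause.

Yes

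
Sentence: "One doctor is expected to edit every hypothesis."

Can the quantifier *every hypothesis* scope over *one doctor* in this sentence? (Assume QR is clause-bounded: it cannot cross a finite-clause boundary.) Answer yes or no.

Yes

Raising constructions are monoclausal for scope purposes; *every hypothesis* is not separated from *one doctor* by any island.
No island intervenes, so both surface and inverse scope are derivable.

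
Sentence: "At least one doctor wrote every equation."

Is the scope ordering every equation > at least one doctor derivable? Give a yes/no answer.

*every equation* is the matrix object and *at least one doctor* the matrix subject; the two are clausemates.
Since no island is crossed, the inverse ordering is licensed alongside surface scope.
The sentence is scopally ambiguous between *at least one doctor* > *every equation* and *every equation* > *at least one doctor*.

Yes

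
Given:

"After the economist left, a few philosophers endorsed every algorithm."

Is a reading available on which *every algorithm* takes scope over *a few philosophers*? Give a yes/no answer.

The adjunct island is irrelevant here — *every algorithm* and *a few philosophers* are both in the matrix clause.
QR within a single clause is free, so the lower quantifier may take scope over the higher one.

Yes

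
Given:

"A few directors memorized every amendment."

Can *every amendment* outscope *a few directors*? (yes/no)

*every amendment* is the matrix object and *a few directors* the matrix subject; the two are clausemates.
QR within a single clause is free, so the lower quantifier may take scope over the higher one.
The sentence is scopally ambiguous between *a few directors* > *every amendment* and *every amendment* > *a few directors*.

Yes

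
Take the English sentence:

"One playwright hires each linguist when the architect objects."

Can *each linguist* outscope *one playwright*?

Neither queried DP is inside the adjunct, so the adjunct-island constraint does not apply.
With no island boundary between them, the object can take inverse scope over the subject via ordinary QR within the clause.
Both orderings are possible: *one playwright* > *each linguist* and *each linguist* > *one playwright*.

Yes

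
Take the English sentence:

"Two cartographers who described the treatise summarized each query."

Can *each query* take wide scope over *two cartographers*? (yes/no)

Yes

The relative clause *who described the treatise* modifies *two cartographers*, but *each query* is not inside that relative clause — it is an argument of the matrix verb.
No island intervenes, so both surface and inverse scope are derivable.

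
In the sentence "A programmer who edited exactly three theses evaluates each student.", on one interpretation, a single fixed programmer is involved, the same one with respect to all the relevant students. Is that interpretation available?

Yes

This is the *a programmer* > *each student* reading.
That is the surface-scope ordering, which is always one of the available readings — island constraints only ever restrict inverse scope.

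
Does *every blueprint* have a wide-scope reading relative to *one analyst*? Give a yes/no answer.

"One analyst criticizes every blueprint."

Yes

*one analyst* and *every blueprint* are co-arguments of the matrix verb, with nothing but a clause-internal boundary between them.
Since no island is crossed, the inverse ordering is licensed alongside surface scope.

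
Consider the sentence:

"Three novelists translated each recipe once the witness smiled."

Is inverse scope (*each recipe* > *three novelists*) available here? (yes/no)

Yes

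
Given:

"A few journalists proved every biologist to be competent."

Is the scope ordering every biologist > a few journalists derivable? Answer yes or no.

Yes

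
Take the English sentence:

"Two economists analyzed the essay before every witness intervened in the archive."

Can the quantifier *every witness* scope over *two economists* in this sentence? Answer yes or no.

No

Structurally, *every witness* is inside the adjunct clause *before every witness intervened in the archive*.
Adverbial clauses are not L-marked, so they are barriers for QR — the quantifier cannot escape the adjunct.
*every witness* > *two economists* would require crossing that boundary, which is illicit.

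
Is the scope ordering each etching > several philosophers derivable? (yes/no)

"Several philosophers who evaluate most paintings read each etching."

The RC *who evaluate most paintings* is an island, but *each etching* is not inside it — it is the matrix object, a clausemate of *several philosophers*.
QR within a single clause is free, so the lower quantifier may take scope over the higher one.

Yes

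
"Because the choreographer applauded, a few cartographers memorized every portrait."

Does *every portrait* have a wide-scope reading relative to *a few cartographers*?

Yes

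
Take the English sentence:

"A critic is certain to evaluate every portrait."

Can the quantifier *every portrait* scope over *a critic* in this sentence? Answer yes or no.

Raising constructions are monoclausal for scope purposes; *every portrait* is not separated from *a critic* by any island.
Ordinary QR to a clause-peripheral position gives the wide-scope LF for the lower DP.

Yes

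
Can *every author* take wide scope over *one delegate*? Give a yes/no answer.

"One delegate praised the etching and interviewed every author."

No

Structurally, *every author* is inside one conjunct of the coordinate structure (*interviewed every author*).
Coordinate structures are islands for non-across-the-board movement, QR included.
So *every author* cannot raise high enough to outscope *one delegate*; only the surface ordering *one delegate* > *every author* is available.
(Only the surface reading survives: one fixed delegate with respect to all the relevant authors.)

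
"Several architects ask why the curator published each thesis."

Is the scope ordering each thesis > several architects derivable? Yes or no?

No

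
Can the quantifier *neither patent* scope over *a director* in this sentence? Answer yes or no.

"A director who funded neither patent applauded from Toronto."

No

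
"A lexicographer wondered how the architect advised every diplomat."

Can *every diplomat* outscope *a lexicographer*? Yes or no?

*every diplomat* is embedded in the embedded question *how the architect advised every diplomat*.
Embedded wh-clauses are opaque for QR, so the quantifier stays inside the question.
So *every diplomat* cannot raise high enough to outscope *a lexicographer*; only the surface ordering *a lexicographer* > *every diplomat* is available.
(Only the surface reading survives: one fixed lexicographer with respect to all the relevant diplomats.)

No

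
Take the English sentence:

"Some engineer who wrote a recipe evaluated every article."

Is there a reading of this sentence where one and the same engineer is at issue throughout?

Yes

That reading corresponds to *some engineer* > *every article*.
Nothing needs to raise for *some engineer* > *every article*, so no island constraint is at stake.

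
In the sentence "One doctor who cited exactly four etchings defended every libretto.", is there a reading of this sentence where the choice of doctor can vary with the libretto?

The paraphrase describes the scope ordering *every libretto* > *one doctor*.
Although the sentence contains a relative clause (*who cited exactly four etchings*), *every libretto* is outside it, in the matrix VP.
With no island boundary between them, the object can take inverse scope over the subject via ordinary QR within the clause.

Yes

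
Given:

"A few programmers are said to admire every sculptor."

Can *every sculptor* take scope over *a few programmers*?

Yes

Raising constructions are monoclausal for scope purposes; *every sculptor* is not separated from *a few programmers* by any island.
Ordinary QR to a clause-peripheral position gives the wide-scope LF for the lower DP.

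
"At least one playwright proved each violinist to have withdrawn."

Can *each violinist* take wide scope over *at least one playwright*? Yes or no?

*each violinist* is an ECM subject; ECM complements are not islands, and the embedded quantifier may take matrix scope.
Ordinary QR to a clause-peripheral position gives the wide-scope LF for the lower DP.

Yes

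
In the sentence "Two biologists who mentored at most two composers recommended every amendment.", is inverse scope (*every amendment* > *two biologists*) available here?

Yes

Although the sentence contains a relative clause (*who mentored at most two composers*), *every amendment* is outside it, in the matrix VP.
Clause-internal QR can adjoin the lower DP above the subject, yielding the inverse reading.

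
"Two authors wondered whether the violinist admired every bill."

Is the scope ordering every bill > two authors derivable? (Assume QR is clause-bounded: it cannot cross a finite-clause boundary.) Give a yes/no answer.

*every bill* sits inside the embedded question *whether the violinist admired every bill*.
Embedded wh-clauses are opaque for QR, so the quantifier stays inside the question.
Hence only narrow scope for *every bill* (under *two authors*) survives.

No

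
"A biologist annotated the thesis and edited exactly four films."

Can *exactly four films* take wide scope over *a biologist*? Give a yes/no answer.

No

Structurally, *exactly four films* is inside one conjunct of the coordinate structure (*edited exactly four films*).
The Coordinate Structure Constraint blocks movement (including QR) out of a single conjunct.
Hence only narrow scope for *exactly four films* (under *a biologist*) survives.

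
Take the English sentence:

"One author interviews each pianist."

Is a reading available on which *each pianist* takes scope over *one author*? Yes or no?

Yes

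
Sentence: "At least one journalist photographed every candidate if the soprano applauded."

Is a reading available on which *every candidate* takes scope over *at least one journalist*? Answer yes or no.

The adjunct clause does not contain *every candidate*, which is the matrix object.
Nothing blocks QR of the lower DP to a position above the higher one, so inverse scope is available.
Both orderings are possible: *at least one journalist* > *every candidate* and *every candidate* > *at least one journalist*.

Yes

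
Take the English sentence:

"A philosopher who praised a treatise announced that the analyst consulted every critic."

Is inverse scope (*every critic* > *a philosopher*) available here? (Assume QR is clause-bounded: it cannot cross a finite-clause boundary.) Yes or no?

The target quantifier *every critic* is part of the finite complement clause *that the analyst consulted every critic*.
Finite CP is the ceiling for QR here, by assumption.
*every critic* > *a philosopher* would require crossing that boundary, which is illicit.

No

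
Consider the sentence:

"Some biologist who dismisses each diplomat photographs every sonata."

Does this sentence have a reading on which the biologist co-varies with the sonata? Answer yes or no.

Yes

The paraphrase describes the scope ordering *every sonata* > *some biologist*.
*every sonata* sits in the matrix clause, not in the relative clause on *some biologist*.
QR within a single clause is free, so the lower quantifier may take scope over the higher one.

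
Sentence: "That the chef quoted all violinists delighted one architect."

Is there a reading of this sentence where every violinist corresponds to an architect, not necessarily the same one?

The described interpretation is the *all violinists* > *one architect* scoping.
The target quantifier *all violinists* is part of the sentential subject *that the chef quoted all violinists*.
Clausal subjects are scope islands; QR from inside the subject into the matrix is barred.
*all violinists* is confined to the island and cannot take scope over *one architect*.

No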